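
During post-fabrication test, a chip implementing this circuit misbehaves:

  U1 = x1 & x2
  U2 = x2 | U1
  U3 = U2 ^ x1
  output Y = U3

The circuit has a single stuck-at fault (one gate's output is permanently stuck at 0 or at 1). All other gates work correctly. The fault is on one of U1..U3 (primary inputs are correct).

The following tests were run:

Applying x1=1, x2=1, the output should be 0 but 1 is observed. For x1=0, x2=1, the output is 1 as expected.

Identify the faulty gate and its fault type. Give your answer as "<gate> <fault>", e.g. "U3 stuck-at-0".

Fault-free values for test 1 (x1=1, x2=1): U1=1, U2=1, U3=0, giving Y=0. Observed 1.
Test 1: faults giving observed 1 are {U2 stuck-at-0, U3 stuck-at-1}.
Test 2 (x1=0, x2=1): fault-free U1=0, U2=1, U3=1 → 1; observed 1. Eliminates U2 stuck-at-0.
Only U3 stuck-at-1 is consistent with every test.

U3 stuck-at-1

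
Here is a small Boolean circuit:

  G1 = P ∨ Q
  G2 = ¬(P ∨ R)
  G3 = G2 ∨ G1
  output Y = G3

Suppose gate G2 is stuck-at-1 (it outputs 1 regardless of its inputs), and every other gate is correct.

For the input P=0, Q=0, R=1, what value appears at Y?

1

Propagate with G2 forced: G1=0, G2=1 [stuck-at-1], G3=1.
So Y = 1. (Without the fault it would be 0.)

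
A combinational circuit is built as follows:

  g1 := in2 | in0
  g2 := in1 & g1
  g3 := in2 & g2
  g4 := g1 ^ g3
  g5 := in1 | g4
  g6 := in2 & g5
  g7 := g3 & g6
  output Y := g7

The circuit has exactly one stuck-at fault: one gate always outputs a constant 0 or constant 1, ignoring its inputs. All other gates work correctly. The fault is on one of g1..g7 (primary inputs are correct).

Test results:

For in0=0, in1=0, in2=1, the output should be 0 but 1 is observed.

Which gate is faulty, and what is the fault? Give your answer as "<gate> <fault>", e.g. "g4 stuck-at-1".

Fault-free values for test 1 (in0=0, in1=0, in2=1): g1=1, g2=0, g3=0, g4=1, g5=1, g6=1, g7=0, giving Y=0. Observed 1.
Test 1: faults giving observed 1 are {g7 stuck-at-1}.
Only g7 stuck-at-1 is consistent with every test.

g7 stuck-at-1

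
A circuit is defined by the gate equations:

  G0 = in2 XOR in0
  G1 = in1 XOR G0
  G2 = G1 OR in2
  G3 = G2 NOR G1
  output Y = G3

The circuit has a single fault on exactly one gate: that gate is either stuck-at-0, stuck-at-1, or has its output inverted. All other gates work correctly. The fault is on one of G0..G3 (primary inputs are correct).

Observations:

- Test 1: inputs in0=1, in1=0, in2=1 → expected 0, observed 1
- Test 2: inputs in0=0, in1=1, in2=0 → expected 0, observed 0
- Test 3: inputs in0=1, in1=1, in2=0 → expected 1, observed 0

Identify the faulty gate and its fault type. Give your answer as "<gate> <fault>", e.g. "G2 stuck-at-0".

G2 inverted output

Fault-free values for test 1 (in0=1, in1=0, in2=1): G0=0, G1=0, G2=1, G3=0, giving Y=0. Observed 1.
Test 1: faults giving observed 1 are {G2 stuck-at-0, G2 inverted output, G3 stuck-at-1, G3 inverted output}.
Test 2 (in0=0, in1=1, in2=0): fault-free G0=0, G1=1, G2=1, G3=0 → 0; observed 0. Eliminates G3 stuck-at-1, G3 inverted output.
Test 3 (in0=1, in1=1, in2=0): fault-free G0=1, G1=0, G2=0, G3=1 → 1; observed 0. Eliminates G2 stuck-at-0.
Only G2 inverted output is consistent with every test.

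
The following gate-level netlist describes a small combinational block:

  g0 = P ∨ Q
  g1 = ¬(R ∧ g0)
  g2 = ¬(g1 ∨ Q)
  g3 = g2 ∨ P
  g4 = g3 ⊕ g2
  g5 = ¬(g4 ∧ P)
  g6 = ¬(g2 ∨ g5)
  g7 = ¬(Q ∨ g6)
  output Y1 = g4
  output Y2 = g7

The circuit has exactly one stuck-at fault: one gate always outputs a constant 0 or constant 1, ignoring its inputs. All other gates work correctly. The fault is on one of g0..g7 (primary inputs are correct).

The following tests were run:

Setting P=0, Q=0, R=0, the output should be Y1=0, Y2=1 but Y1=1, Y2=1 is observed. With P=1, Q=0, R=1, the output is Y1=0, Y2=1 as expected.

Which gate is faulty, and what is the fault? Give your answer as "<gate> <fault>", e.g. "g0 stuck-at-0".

g3 stuck-at-1

Fault-free values for test 1 (P=0, Q=0, R=0): g0=0, g1=1, g2=0, g3=0, g4=0, g5=1, g6=0, g7=1, giving Y1=0, Y2=1. Observed Y1=1, Y2=1.
Test 1: faults giving observed Y1=1, Y2=1 are {g3 stuck-at-1, g4 stuck-at-1}.
Test 2 (P=1, Q=0, R=1): fault-free g0=1, g1=0, g2=1, g3=1, g4=0, g5=1, g6=0, g7=1 → Y1=0, Y2=1; observed Y1=0, Y2=1. Eliminates g4 stuck-at-1.
Only g3 stuck-at-1 is consistent with every test.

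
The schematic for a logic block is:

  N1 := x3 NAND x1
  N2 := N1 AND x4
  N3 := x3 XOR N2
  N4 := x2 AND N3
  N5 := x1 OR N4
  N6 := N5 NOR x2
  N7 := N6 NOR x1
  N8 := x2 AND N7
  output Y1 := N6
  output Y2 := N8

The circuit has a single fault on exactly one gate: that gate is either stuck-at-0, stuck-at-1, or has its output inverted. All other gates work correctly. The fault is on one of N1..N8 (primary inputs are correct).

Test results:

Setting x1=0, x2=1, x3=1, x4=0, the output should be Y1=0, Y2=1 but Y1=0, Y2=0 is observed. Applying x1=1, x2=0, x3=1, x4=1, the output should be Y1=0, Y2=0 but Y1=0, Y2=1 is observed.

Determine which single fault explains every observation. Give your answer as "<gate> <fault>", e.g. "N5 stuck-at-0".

N8 inverted output

Fault-free values for test 1 (x1=0, x2=1, x3=1, x4=0): N1=1, N2=0, N3=1, N4=1, N5=1, N6=0, N7=1, N8=1, giving Y1=0, Y2=1. Observed Y1=0, Y2=0.
Test 1: faults giving observed Y1=0, Y2=0 are {N7 stuck-at-0, N7 inverted output, N8 stuck-at-0, N8 inverted output}.
Test 2 (x1=1, x2=0, x3=1, x4=1): fault-free N1=0, N2=0, N3=1, N4=0, N5=1, N6=0, N7=0, N8=0 → Y1=0, Y2=0; observed Y1=0, Y2=1. Eliminates N7 stuck-at-0, N7 inverted output, N8 stuck-at-0.
Only N8 inverted output is consistent with every test.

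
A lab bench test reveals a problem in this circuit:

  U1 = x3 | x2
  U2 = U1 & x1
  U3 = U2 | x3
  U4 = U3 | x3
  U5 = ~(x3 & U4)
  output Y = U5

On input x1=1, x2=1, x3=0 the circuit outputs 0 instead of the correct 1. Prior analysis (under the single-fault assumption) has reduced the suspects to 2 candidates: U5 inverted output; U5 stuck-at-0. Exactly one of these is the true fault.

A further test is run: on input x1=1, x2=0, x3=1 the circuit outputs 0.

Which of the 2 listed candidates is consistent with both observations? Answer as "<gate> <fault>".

U5 stuck-at-0

Evaluate each candidate on input x1=1, x2=0, x3=1:
  U5 inverted output: U1=1, U2=1, U3=1, U4=1, U5=1 [inverted output] → 1 — eliminated
  U5 stuck-at-0: U1=1, U2=1, U3=1, U4=1, U5=0 [stuck-at-0] → 0 — matches
Only U5 stuck-at-0 reproduces the observed 0.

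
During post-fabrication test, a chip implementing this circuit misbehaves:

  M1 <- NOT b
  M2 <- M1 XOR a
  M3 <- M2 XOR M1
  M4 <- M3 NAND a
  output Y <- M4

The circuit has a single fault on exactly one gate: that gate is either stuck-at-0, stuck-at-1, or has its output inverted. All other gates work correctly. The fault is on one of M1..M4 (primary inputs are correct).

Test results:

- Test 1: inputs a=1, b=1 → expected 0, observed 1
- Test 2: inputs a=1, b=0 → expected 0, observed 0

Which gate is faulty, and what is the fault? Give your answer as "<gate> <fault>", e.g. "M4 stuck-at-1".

M2 stuck-at-0

Fault-free values for test 1 (a=1, b=1): M1=0, M2=1, M3=1, M4=0, giving Y=0. Observed 1.
Test 1: faults giving observed 1 are {M2 stuck-at-0, M2 inverted output, M3 stuck-at-0, M3 inverted output, M4 stuck-at-1, M4 inverted output}.
Test 2 (a=1, b=0): fault-free M1=1, M2=0, M3=1, M4=0 → 0; observed 0. Eliminates M2 inverted output, M3 stuck-at-0, M3 inverted output, M4 stuck-at-1, M4 inverted output.
Only M2 stuck-at-0 is consistent with every test.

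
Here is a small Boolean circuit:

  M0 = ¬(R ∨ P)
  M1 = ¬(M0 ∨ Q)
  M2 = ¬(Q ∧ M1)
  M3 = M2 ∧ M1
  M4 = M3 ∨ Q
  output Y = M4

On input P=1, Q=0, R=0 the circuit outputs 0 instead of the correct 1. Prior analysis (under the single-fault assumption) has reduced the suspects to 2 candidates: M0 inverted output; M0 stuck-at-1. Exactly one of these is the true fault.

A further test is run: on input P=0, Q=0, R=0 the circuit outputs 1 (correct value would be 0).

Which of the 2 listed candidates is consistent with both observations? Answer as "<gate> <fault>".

M0 inverted output

Evaluate each candidate on input P=0, Q=0, R=0:
  M0 inverted output: M0=0 [inverted output], M1=1, M2=1, M3=1, M4=1 → 1 — matches
  M0 stuck-at-1: M0=1 [stuck-at-1], M1=0, M2=1, M3=0, M4=0 → 0 — eliminated
Only M0 inverted output reproduces the observed 1.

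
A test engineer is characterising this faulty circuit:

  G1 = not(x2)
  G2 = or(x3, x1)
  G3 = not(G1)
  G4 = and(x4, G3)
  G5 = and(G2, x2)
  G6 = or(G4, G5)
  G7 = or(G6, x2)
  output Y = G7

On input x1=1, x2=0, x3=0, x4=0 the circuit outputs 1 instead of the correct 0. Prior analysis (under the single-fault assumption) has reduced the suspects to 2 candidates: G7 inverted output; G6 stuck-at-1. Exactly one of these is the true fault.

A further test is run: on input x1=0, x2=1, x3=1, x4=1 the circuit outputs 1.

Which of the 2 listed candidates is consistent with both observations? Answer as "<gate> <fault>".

G6 stuck-at-1

Evaluate each candidate on input x1=0, x2=1, x3=1, x4=1:
  G7 inverted output: G1=0, G2=1, G3=1, G4=1, G5=1, G6=1, G7=0 [inverted output] → 0 — eliminated
  G6 stuck-at-1: G1=0, G2=1, G3=1, G4=1, G5=1, G6=1 [stuck-at-1], G7=1 → 1 — matches
Only G6 stuck-at-1 reproduces the observed 1.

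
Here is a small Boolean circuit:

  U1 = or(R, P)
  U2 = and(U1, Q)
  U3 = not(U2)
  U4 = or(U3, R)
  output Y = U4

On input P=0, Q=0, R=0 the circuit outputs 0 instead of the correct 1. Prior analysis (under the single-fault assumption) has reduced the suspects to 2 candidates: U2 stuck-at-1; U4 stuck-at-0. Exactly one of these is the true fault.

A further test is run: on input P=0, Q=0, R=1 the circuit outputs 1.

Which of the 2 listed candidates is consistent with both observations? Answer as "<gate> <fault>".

Evaluate each candidate on input P=0, Q=0, R=1:
  U2 stuck-at-1: U1=1, U2=1 [stuck-at-1], U3=0, U4=1 → 1 — matches
  U4 stuck-at-0: U1=1, U2=0, U3=1, U4=0 [stuck-at-0] → 0 — eliminated
Only U2 stuck-at-1 reproduces the observed 1.

U2 stuck-at-1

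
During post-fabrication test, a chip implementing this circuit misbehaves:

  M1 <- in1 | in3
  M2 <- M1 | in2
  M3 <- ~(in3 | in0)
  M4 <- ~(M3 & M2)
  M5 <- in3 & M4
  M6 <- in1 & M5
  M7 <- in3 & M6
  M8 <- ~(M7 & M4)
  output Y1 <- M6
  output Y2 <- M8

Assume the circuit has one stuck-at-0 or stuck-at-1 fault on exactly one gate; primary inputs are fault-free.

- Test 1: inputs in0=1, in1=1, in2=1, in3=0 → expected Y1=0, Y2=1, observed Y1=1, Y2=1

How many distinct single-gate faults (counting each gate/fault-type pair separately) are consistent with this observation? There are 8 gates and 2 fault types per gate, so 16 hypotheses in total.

Fault-free: M1=1, M2=1, M3=0, M4=1, M5=0, M6=0, M7=0, M8=1 → Y1=0, Y2=1. Observed Y1=1, Y2=1.
  M1: none of the 2 fault types match ✗
  M2: none of the 2 fault types match ✗
  M3: none of the 2 fault types match ✗
  M4: none of the 2 fault types match ✗
  M5: stuck-at-1 ✓; others ✗
  M6: stuck-at-1 ✓; others ✗
  M7: none of the 2 fault types match ✗
  M8: none of the 2 fault types match ✗
Consistent faults: {M5 stuck-at-1, M6 stuck-at-1} — 2 in all.

2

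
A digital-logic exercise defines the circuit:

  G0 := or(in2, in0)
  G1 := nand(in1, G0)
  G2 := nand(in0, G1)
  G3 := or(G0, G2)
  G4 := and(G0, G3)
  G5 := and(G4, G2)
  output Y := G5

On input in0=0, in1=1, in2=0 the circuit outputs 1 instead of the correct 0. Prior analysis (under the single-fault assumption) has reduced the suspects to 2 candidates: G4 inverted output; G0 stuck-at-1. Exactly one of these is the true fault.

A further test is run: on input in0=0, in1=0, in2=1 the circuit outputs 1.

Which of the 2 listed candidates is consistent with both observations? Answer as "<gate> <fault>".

Evaluate each candidate on input in0=0, in1=0, in2=1:
  G4 inverted output: G0=1, G1=1, G2=1, G3=1, G4=0 [inverted output], G5=0 → 0 — eliminated
  G0 stuck-at-1: G0=1 [stuck-at-1], G1=1, G2=1, G3=1, G4=1, G5=1 → 1 — matches
Only G0 stuck-at-1 reproduces the observed 1.

G0 stuck-at-1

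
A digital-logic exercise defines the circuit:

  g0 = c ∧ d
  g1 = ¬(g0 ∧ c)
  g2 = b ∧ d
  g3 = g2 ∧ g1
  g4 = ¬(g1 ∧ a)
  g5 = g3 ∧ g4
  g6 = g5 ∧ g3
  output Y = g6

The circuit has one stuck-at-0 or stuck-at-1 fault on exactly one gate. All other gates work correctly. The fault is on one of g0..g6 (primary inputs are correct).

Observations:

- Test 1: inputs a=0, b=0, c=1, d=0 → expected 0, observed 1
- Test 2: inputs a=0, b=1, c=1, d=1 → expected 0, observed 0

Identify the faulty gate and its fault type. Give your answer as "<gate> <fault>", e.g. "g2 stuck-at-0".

Fault-free values for test 1 (a=0, b=0, c=1, d=0): g0=0, g1=1, g2=0, g3=0, g4=1, g5=0, g6=0, giving Y=0. Observed 1.
Test 1: faults giving observed 1 are {g2 stuck-at-1, g3 stuck-at-1, g6 stuck-at-1}.
Test 2 (a=0, b=1, c=1, d=1): fault-free g0=1, g1=0, g2=1, g3=0, g4=1, g5=0, g6=0 → 0; observed 0. Eliminates g3 stuck-at-1, g6 stuck-at-1.
Only g2 stuck-at-1 is consistent with every test.

g2 stuck-at-1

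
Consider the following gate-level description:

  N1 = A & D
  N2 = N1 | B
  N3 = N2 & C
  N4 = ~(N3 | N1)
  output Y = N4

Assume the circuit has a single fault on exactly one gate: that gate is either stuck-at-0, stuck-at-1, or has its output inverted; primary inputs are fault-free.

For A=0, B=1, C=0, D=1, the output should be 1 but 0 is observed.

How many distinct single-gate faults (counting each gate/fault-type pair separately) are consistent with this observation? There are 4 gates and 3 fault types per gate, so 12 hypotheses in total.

6

Fault-free: N1=0, N2=1, N3=0, N4=1 → 1. Observed 0.
  N1 stuck-at-0: output 1 ✗
  N1 stuck-at-1: output 0 ✓
  N1 inverted output: output 0 ✓
  N2 stuck-at-0: output 1 ✗
  N2 stuck-at-1: output 1 ✗
  N2 inverted output: output 1 ✗
  N3 stuck-at-0: output 1 ✗
  N3 stuck-at-1: output 0 ✓
  N3 inverted output: output 0 ✓
  N4 stuck-at-0: output 0 ✓
  N4 stuck-at-1: output 1 ✗
  N4 inverted output: output 0 ✓
Consistent faults: {N1 stuck-at-1, N1 inverted output, N3 stuck-at-1, N3 inverted output, N4 stuck-at-0, N4 inverted output} — 6 in all.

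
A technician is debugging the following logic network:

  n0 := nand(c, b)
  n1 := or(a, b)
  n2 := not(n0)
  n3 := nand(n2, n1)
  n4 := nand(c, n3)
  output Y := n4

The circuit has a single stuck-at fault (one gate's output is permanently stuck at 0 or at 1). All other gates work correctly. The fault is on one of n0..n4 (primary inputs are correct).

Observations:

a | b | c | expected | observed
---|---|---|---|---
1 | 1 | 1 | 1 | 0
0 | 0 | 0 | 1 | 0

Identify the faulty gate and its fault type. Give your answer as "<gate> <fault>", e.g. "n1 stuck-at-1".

Fault-free values for test 1 (a=1, b=1, c=1): n0=0, n1=1, n2=1, n3=0, n4=1, giving Y=1. Observed 0.
Test 1: faults giving observed 0 are {n0 stuck-at-1, n1 stuck-at-0, n2 stuck-at-0, n3 stuck-at-1, n4 stuck-at-0}.
Test 2 (a=0, b=0, c=0): fault-free n0=1, n1=0, n2=0, n3=1, n4=1 → 1; observed 0. Eliminates n0 stuck-at-1, n1 stuck-at-0, n2 stuck-at-0, n3 stuck-at-1.
Only n4 stuck-at-0 is consistent with every test.

n4 stuck-at-0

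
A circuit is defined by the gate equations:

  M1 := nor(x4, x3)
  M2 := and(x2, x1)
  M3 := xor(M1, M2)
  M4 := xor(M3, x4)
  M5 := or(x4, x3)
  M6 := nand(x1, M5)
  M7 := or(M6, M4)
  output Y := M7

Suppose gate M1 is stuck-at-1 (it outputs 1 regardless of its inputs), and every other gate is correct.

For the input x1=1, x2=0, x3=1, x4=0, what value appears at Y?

1

Propagate with M1 forced: M1=1 [stuck-at-1], M2=0, M3=1, M4=1, M5=1, M6=0, M7=1.
So Y = 1. (Without the fault it would be 0.)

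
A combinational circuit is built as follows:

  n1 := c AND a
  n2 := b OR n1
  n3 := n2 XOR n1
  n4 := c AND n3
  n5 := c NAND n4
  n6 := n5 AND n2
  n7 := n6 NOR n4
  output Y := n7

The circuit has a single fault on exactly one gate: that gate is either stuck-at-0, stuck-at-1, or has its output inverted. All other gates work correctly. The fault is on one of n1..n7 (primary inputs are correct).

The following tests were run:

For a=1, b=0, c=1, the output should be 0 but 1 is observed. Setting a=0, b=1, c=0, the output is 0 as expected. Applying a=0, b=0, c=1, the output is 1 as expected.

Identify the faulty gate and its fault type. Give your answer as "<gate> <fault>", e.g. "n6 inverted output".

Fault-free values for test 1 (a=1, b=0, c=1): n1=1, n2=1, n3=0, n4=0, n5=1, n6=1, n7=0, giving Y=0. Observed 1.
Test 1: faults giving observed 1 are {n1 stuck-at-0, n1 inverted output, n5 stuck-at-0, n5 inverted output, n6 stuck-at-0, n6 inverted output, n7 stuck-at-1, n7 inverted output}.
Test 2 (a=0, b=1, c=0): fault-free n1=0, n2=1, n3=1, n4=0, n5=1, n6=1, n7=0 → 0; observed 0. Eliminates n5 stuck-at-0, n5 inverted output, n6 stuck-at-0, n6 inverted output, n7 stuck-at-1, n7 inverted output.
Test 3 (a=0, b=0, c=1): fault-free n1=0, n2=0, n3=0, n4=0, n5=1, n6=0, n7=1 → 1; observed 1. Eliminates n1 inverted output.
Only n1 stuck-at-0 is consistent with every test.

n1 stuck-at-0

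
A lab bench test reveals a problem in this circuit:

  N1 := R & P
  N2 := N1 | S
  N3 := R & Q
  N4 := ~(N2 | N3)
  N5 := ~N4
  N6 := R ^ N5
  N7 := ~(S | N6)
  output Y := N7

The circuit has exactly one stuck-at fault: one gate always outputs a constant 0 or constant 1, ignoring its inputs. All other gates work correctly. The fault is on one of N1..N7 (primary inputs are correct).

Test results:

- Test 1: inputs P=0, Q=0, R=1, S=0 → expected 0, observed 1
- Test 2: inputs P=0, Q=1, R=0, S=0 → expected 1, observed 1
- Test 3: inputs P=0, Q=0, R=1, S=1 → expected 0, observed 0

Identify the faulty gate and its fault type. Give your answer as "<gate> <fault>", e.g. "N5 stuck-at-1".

N6 stuck-at-0

Fault-free values for test 1 (P=0, Q=0, R=1, S=0): N1=0, N2=0, N3=0, N4=1, N5=0, N6=1, N7=0, giving Y=0. Observed 1.
Test 1: faults giving observed 1 are {N1 stuck-at-1, N2 stuck-at-1, N3 stuck-at-1, N4 stuck-at-0, N5 stuck-at-1, N6 stuck-at-0, N7 stuck-at-1}.
Test 2 (P=0, Q=1, R=0, S=0): fault-free N1=0, N2=0, N3=0, N4=1, N5=0, N6=0, N7=1 → 1; observed 1. Eliminates N1 stuck-at-1, N2 stuck-at-1, N3 stuck-at-1, N4 stuck-at-0, N5 stuck-at-1.
Test 3 (P=0, Q=0, R=1, S=1): fault-free N1=0, N2=1, N3=0, N4=0, N5=1, N6=0, N7=0 → 0; observed 0. Eliminates N7 stuck-at-1.
Only N6 stuck-at-0 is consistent with every test.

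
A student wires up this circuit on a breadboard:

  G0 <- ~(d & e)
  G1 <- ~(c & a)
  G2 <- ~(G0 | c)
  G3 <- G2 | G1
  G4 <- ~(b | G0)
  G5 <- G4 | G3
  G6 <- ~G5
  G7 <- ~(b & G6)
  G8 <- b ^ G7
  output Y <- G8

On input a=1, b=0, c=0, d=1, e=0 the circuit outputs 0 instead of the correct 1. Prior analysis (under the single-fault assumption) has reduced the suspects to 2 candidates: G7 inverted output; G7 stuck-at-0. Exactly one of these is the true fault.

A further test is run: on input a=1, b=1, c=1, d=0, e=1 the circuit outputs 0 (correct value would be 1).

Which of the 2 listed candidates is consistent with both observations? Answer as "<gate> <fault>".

Evaluate each candidate on input a=1, b=1, c=1, d=0, e=1:
  G7 inverted output: G0=1, G1=0, G2=0, G3=0, G4=0, G5=0, G6=1, G7=1 [inverted output], G8=0 → 0 — matches
  G7 stuck-at-0: G0=1, G1=0, G2=0, G3=0, G4=0, G5=0, G6=1, G7=0 [stuck-at-0], G8=1 → 1 — eliminated
Only G7 inverted output reproduces the observed 0.

G7 inverted output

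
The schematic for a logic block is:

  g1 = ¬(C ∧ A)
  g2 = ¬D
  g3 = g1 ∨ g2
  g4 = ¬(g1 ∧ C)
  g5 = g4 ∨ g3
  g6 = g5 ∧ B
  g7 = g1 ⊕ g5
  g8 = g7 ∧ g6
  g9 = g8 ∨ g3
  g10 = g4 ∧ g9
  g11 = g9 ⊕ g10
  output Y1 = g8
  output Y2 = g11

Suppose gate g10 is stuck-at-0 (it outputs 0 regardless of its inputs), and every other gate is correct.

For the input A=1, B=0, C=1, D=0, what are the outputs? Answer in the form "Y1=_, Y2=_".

Propagate with g10 forced: g1=0, g2=1, g3=1, g4=1, g5=1, g6=0, g7=1, g8=0, g9=1, g10=0 [stuck-at-0], g11=1.
So the outputs are Y1=0, Y2=1. (Without the fault they would be Y1=0, Y2=0.)

Y1=0, Y2=1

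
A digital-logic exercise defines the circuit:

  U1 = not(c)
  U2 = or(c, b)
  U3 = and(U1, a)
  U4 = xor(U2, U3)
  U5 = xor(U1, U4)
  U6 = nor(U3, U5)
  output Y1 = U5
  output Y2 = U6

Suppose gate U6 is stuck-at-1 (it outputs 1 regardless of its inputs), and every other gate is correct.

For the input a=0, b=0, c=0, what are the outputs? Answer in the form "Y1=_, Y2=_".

Y1=1, Y2=1

Propagate with U6 forced: U1=1, U2=0, U3=0, U4=0, U5=1, U6=1 [stuck-at-1].
So the outputs are Y1=1, Y2=1. (Without the fault they would be Y1=1, Y2=0.)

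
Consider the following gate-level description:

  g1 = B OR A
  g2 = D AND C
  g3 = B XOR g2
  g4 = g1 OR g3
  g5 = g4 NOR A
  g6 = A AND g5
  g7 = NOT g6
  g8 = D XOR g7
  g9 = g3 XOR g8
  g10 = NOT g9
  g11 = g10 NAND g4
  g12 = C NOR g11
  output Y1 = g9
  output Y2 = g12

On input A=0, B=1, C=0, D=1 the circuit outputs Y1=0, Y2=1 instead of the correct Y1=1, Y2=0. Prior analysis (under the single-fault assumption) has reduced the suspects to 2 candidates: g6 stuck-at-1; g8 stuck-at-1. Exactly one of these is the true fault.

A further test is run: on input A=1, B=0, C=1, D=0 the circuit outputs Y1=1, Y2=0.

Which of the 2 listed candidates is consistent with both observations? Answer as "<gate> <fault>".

g8 stuck-at-1

Evaluate each candidate on input A=1, B=0, C=1, D=0:
  g6 stuck-at-1: g1=1, g2=0, g3=0, g4=1, g5=0, g6=1 [stuck-at-1], g7=0, g8=0, g9=0, g10=1, g11=0, g12=0 → Y1=0, Y2=0 — eliminated
  g8 stuck-at-1: g1=1, g2=0, g3=0, g4=1, g5=0, g6=0, g7=1, g8=1 [stuck-at-1], g9=1, g10=0, g11=1, g12=0 → Y1=1, Y2=0 — matches
Only g8 stuck-at-1 reproduces the observed Y1=1, Y2=0.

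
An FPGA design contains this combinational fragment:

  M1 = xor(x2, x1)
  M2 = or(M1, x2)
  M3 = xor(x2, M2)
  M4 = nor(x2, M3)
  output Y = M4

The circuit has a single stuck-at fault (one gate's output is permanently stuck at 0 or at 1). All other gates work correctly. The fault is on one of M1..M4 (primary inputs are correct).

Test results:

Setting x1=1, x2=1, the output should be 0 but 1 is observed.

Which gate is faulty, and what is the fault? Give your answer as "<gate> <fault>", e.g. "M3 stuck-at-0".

Fault-free values for test 1 (x1=1, x2=1): M1=0, M2=1, M3=0, M4=0, giving Y=0. Observed 1.
Test 1: faults giving observed 1 are {M4 stuck-at-1}.
Only M4 stuck-at-1 is consistent with every test.

M4 stuck-at-1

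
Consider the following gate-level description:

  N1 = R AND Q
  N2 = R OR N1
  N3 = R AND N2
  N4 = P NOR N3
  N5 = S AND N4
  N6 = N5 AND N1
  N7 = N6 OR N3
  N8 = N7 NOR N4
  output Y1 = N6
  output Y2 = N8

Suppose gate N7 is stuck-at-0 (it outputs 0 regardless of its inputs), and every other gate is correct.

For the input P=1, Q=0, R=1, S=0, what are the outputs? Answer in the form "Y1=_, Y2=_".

Y1=0, Y2=1

Propagate with N7 forced: N1=0, N2=1, N3=1, N4=0, N5=0, N6=0, N7=0 [stuck-at-0], N8=1.
So the outputs are Y1=0, Y2=1. (Without the fault they would be Y1=0, Y2=0.)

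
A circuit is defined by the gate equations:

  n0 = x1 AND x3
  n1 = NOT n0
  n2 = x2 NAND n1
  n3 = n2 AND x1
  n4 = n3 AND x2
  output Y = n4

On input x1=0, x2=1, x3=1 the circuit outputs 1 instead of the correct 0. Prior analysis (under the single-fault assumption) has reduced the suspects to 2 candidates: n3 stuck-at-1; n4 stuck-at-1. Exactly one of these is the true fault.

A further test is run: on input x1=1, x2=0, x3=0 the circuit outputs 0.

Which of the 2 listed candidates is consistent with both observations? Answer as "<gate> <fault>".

Evaluate each candidate on input x1=1, x2=0, x3=0:
  n3 stuck-at-1: n0=0, n1=1, n2=1, n3=1 [stuck-at-1], n4=0 → 0 — matches
  n4 stuck-at-1: n0=0, n1=1, n2=1, n3=1, n4=1 [stuck-at-1] → 1 — eliminated
Only n3 stuck-at-1 reproduces the observed 0.

n3 stuck-at-1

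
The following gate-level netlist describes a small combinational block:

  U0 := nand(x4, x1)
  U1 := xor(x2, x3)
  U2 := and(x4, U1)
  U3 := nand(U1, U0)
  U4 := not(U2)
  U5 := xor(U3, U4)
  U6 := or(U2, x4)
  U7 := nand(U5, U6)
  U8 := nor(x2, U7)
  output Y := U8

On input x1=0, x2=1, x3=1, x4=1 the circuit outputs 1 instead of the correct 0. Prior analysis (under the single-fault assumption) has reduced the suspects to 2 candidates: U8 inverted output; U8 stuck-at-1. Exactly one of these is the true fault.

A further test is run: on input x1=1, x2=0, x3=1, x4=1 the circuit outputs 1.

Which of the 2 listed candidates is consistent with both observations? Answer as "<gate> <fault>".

Evaluate each candidate on input x1=1, x2=0, x3=1, x4=1:
  U8 inverted output: U0=0, U1=1, U2=1, U3=1, U4=0, U5=1, U6=1, U7=0, U8=0 [inverted output] → 0 — eliminated
  U8 stuck-at-1: U0=0, U1=1, U2=1, U3=1, U4=0, U5=1, U6=1, U7=0, U8=1 [stuck-at-1] → 1 — matches
Only U8 stuck-at-1 reproduces the observed 1.

U8 stuck-at-1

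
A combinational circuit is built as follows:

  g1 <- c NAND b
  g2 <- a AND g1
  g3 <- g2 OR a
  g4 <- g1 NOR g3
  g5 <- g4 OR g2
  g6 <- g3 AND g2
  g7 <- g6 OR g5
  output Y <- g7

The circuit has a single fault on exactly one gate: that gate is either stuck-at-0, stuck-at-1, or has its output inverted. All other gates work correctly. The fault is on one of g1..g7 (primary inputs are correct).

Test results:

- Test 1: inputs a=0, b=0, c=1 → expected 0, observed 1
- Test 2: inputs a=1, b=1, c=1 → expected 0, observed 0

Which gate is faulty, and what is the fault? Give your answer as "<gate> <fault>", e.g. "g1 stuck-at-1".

Fault-free values for test 1 (a=0, b=0, c=1): g1=1, g2=0, g3=0, g4=0, g5=0, g6=0, g7=0, giving Y=0. Observed 1.
Test 1: faults giving observed 1 are {g1 stuck-at-0, g1 inverted output, g2 stuck-at-1, g2 inverted output, g4 stuck-at-1, g4 inverted output, g5 stuck-at-1, g5 inverted output, g6 stuck-at-1, g6 inverted output, g7 stuck-at-1, g7 inverted output}.
Test 2 (a=1, b=1, c=1): fault-free g1=0, g2=0, g3=1, g4=0, g5=0, g6=0, g7=0 → 0; observed 0. Eliminates g1 inverted output, g2 stuck-at-1, g2 inverted output, g4 stuck-at-1, g4 inverted output, g5 stuck-at-1, g5 inverted output, g6 stuck-at-1, g6 inverted output, g7 stuck-at-1, g7 inverted output.
Only g1 stuck-at-0 is consistent with every test.

g1 stuck-at-0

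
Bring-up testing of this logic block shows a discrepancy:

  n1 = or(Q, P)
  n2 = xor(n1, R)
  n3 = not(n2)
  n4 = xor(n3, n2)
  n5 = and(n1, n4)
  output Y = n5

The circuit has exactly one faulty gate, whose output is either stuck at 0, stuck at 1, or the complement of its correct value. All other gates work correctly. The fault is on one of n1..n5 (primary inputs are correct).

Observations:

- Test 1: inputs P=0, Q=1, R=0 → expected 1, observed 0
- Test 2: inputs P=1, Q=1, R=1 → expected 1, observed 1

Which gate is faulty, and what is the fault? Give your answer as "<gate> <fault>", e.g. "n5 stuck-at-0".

Fault-free values for test 1 (P=0, Q=1, R=0): n1=1, n2=1, n3=0, n4=1, n5=1, giving Y=1. Observed 0.
Test 1: faults giving observed 0 are {n1 stuck-at-0, n1 inverted output, n3 stuck-at-1, n3 inverted output, n4 stuck-at-0, n4 inverted output, n5 stuck-at-0, n5 inverted output}.
Test 2 (P=1, Q=1, R=1): fault-free n1=1, n2=0, n3=1, n4=1, n5=1 → 1; observed 1. Eliminates n1 stuck-at-0, n1 inverted output, n3 inverted output, n4 stuck-at-0, n4 inverted output, n5 stuck-at-0, n5 inverted output.
Only n3 stuck-at-1 is consistent with every test.

n3 stuck-at-1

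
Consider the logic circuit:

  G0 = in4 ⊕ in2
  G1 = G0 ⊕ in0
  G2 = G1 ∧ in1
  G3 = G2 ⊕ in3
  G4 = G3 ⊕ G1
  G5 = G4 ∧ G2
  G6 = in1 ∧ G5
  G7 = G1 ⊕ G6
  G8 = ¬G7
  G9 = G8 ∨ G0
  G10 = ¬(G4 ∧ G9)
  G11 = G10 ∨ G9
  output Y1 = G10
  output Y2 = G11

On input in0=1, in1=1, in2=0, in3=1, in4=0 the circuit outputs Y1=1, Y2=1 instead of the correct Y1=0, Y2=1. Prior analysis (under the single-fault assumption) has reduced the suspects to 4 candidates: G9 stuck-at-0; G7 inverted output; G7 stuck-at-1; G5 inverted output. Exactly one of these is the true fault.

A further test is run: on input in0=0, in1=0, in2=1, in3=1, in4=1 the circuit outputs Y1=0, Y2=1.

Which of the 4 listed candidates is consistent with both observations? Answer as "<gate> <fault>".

Evaluate each candidate on input in0=0, in1=0, in2=1, in3=1, in4=1:
  G9 stuck-at-0: G0=0, G1=0, G2=0, G3=1, G4=1, G5=0, G6=0, G7=0, G8=1, G9=0 [stuck-at-0], G10=1, G11=1 → Y1=1, Y2=1 — eliminated
  G7 inverted output: G0=0, G1=0, G2=0, G3=1, G4=1, G5=0, G6=0, G7=1 [inverted output], G8=0, G9=0, G10=1, G11=1 → Y1=1, Y2=1 — eliminated
  G7 stuck-at-1: G0=0, G1=0, G2=0, G3=1, G4=1, G5=0, G6=0, G7=1 [stuck-at-1], G8=0, G9=0, G10=1, G11=1 → Y1=1, Y2=1 — eliminated
  G5 inverted output: G0=0, G1=0, G2=0, G3=1, G4=1, G5=1 [inverted output], G6=0, G7=0, G8=1, G9=1, G10=0, G11=1 → Y1=0, Y2=1 — matches
Only G5 inverted output reproduces the observed Y1=0, Y2=1.

G5 inverted output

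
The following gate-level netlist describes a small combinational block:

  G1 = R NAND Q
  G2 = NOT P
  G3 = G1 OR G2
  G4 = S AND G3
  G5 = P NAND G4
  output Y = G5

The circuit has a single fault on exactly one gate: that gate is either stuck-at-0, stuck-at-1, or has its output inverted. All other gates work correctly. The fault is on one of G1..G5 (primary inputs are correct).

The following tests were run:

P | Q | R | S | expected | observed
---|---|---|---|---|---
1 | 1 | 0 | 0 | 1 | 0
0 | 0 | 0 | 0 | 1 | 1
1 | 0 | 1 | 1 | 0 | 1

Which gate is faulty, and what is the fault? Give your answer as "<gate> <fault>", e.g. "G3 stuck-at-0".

G4 inverted output

Fault-free values for test 1 (P=1, Q=1, R=0, S=0): G1=1, G2=0, G3=1, G4=0, G5=1, giving Y=1. Observed 0.
Test 1: faults giving observed 0 are {G4 stuck-at-1, G4 inverted output, G5 stuck-at-0, G5 inverted output}.
Test 2 (P=0, Q=0, R=0, S=0): fault-free G1=1, G2=1, G3=1, G4=0, G5=1 → 1; observed 1. Eliminates G5 stuck-at-0, G5 inverted output.
Test 3 (P=1, Q=0, R=1, S=1): fault-free G1=1, G2=0, G3=1, G4=1, G5=0 → 0; observed 1. Eliminates G4 stuck-at-1.
Only G4 inverted output is consistent with every test.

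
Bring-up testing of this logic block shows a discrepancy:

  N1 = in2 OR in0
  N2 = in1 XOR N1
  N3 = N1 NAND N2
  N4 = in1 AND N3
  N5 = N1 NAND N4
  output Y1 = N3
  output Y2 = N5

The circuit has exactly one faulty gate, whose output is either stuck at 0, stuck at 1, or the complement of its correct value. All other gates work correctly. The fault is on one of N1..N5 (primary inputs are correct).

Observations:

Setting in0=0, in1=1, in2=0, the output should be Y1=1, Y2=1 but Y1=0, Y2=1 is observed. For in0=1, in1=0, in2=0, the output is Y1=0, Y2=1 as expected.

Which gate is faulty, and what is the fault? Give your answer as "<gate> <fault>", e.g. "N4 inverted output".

Fault-free values for test 1 (in0=0, in1=1, in2=0): N1=0, N2=1, N3=1, N4=1, N5=1, giving Y1=1, Y2=1. Observed Y1=0, Y2=1.
Test 1: faults giving observed Y1=0, Y2=1 are {N3 stuck-at-0, N3 inverted output}.
Test 2 (in0=1, in1=0, in2=0): fault-free N1=1, N2=1, N3=0, N4=0, N5=1 → Y1=0, Y2=1; observed Y1=0, Y2=1. Eliminates N3 inverted output.
Only N3 stuck-at-0 is consistent with every test.

N3 stuck-at-0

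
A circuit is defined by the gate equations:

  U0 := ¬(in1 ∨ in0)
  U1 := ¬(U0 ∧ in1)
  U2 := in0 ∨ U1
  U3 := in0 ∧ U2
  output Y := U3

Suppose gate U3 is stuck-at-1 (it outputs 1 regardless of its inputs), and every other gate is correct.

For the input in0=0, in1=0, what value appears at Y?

Propagate with U3 forced: U0=1, U1=1, U2=1, U3=1 [stuck-at-1].
So Y = 1. (Without the fault it would be 0.)

1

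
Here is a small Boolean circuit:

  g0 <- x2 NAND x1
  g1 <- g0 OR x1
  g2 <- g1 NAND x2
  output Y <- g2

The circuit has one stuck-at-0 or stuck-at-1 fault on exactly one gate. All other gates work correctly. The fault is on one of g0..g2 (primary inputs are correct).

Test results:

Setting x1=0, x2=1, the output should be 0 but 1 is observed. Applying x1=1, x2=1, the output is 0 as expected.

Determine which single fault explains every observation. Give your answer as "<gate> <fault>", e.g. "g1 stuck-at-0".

g0 stuck-at-0

Fault-free values for test 1 (x1=0, x2=1): g0=1, g1=1, g2=0, giving Y=0. Observed 1.
Test 1: faults giving observed 1 are {g0 stuck-at-0, g1 stuck-at-0, g2 stuck-at-1}.
Test 2 (x1=1, x2=1): fault-free g0=0, g1=1, g2=0 → 0; observed 0. Eliminates g1 stuck-at-0, g2 stuck-at-1.
Only g0 stuck-at-0 is consistent with every test.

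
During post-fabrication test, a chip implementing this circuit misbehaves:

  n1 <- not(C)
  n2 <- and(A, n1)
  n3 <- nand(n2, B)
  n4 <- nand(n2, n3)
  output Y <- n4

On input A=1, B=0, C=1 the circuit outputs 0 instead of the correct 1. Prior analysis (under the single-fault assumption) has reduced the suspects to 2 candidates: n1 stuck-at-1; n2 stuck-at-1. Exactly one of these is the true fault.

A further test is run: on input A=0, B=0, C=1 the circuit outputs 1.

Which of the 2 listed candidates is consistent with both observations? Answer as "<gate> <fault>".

n1 stuck-at-1

Evaluate each candidate on input A=0, B=0, C=1:
  n1 stuck-at-1: n1=1 [stuck-at-1], n2=0, n3=1, n4=1 → 1 — matches
  n2 stuck-at-1: n1=0, n2=1 [stuck-at-1], n3=1, n4=0 → 0 — eliminated
Only n1 stuck-at-1 reproduces the observed 1.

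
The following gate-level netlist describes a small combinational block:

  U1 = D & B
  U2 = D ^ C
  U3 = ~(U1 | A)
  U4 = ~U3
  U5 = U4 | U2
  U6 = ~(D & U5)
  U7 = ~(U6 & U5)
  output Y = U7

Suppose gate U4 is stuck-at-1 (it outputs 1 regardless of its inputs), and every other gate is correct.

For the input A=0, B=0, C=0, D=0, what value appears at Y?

0

Propagate with U4 forced: U1=0, U2=0, U3=1, U4=1 [stuck-at-1], U5=1, U6=1, U7=0.
So Y = 0. (Without the fault it would be 1.)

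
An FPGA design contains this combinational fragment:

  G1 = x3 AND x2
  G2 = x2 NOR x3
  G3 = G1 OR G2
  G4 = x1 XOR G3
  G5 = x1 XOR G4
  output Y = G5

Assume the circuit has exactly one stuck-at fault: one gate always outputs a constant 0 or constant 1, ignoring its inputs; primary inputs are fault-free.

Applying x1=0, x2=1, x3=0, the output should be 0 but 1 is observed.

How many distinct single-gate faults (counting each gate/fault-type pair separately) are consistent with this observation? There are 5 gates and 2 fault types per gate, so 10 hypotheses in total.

5

Fault-free: G1=0, G2=0, G3=0, G4=0, G5=0 → 0. Observed 1.
  G1 stuck-at-0: output 0 ✗
  G1 stuck-at-1: output 1 ✓
  G2 stuck-at-0: output 0 ✗
  G2 stuck-at-1: output 1 ✓
  G3 stuck-at-0: output 0 ✗
  G3 stuck-at-1: output 1 ✓
  G4 stuck-at-0: output 0 ✗
  G4 stuck-at-1: output 1 ✓
  G5 stuck-at-0: output 0 ✗
  G5 stuck-at-1: output 1 ✓
Consistent faults: {G1 stuck-at-1, G2 stuck-at-1, G3 stuck-at-1, G4 stuck-at-1, G5 stuck-at-1} — 5 in all.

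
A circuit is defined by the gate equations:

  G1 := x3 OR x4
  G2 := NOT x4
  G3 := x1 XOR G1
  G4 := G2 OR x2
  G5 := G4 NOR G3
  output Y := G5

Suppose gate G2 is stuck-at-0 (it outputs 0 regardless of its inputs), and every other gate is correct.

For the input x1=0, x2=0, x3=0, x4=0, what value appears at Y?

Propagate with G2 forced: G1=0, G2=0 [stuck-at-0], G3=0, G4=0, G5=1.
So Y = 1. (Without the fault it would be 0.)

1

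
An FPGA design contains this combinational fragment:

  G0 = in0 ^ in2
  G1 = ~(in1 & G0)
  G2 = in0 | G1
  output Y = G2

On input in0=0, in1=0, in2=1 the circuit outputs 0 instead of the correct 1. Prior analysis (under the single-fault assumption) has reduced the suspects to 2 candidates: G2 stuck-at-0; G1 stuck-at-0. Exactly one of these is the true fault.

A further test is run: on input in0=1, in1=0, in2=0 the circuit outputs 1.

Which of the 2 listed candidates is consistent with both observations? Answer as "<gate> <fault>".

G1 stuck-at-0

Evaluate each candidate on input in0=1, in1=0, in2=0:
  G2 stuck-at-0: G0=1, G1=1, G2=0 [stuck-at-0] → 0 — eliminated
  G1 stuck-at-0: G0=1, G1=0 [stuck-at-0], G2=1 → 1 — matches
Only G1 stuck-at-0 reproduces the observed 1.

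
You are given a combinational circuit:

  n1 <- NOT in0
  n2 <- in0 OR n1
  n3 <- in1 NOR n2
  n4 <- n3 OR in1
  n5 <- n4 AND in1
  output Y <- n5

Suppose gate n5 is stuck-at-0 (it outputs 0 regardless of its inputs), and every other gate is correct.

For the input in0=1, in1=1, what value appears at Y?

Propagate with n5 forced: n1=0, n2=1, n3=0, n4=1, n5=0 [stuck-at-0].
So Y = 0. (Without the fault it would be 1.)

0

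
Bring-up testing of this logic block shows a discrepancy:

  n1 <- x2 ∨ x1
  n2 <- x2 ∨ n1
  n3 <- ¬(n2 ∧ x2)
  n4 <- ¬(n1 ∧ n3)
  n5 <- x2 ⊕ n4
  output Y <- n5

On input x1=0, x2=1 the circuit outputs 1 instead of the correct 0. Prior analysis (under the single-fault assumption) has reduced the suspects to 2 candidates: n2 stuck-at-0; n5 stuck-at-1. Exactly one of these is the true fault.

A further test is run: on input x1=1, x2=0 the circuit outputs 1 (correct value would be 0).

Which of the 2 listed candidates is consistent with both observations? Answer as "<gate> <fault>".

n5 stuck-at-1

Evaluate each candidate on input x1=1, x2=0:
  n2 stuck-at-0: n1=1, n2=0 [stuck-at-0], n3=1, n4=0, n5=0 → 0 — eliminated
  n5 stuck-at-1: n1=1, n2=1, n3=1, n4=0, n5=1 [stuck-at-1] → 1 — matches
Only n5 stuck-at-1 reproduces the observed 1.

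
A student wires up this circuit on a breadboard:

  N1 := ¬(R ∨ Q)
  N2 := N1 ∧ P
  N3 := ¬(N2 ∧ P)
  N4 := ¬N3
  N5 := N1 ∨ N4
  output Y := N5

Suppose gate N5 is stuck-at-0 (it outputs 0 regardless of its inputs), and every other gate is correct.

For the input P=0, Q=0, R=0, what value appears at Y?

Propagate with N5 forced: N1=1, N2=0, N3=1, N4=0, N5=0 [stuck-at-0].
So Y = 0. (Without the fault it would be 1.)

0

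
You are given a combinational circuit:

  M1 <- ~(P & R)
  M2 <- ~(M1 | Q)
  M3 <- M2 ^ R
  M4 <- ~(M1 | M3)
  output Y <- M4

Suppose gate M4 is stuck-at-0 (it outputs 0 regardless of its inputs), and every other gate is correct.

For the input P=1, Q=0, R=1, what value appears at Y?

Propagate with M4 forced: M1=0, M2=1, M3=0, M4=0 [stuck-at-0].
So Y = 0. (Without the fault it would be 1.)

0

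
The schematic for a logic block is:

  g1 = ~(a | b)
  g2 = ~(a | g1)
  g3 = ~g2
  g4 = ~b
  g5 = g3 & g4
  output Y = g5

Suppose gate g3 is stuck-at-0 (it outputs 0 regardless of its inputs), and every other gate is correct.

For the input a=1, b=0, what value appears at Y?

Propagate with g3 forced: g1=0, g2=0, g3=0 [stuck-at-0], g4=1, g5=0.
So Y = 0. (Without the fault it would be 1.)

0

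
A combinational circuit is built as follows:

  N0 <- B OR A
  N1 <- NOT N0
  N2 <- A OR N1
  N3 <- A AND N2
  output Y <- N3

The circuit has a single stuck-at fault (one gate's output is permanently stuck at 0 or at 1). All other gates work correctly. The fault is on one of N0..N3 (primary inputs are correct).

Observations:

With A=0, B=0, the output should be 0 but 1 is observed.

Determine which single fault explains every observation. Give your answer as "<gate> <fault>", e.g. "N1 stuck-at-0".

Fault-free values for test 1 (A=0, B=0): N0=0, N1=1, N2=1, N3=0, giving Y=0. Observed 1.
Test 1: faults giving observed 1 are {N3 stuck-at-1}.
Only N3 stuck-at-1 is consistent with every test.

N3 stuck-at-1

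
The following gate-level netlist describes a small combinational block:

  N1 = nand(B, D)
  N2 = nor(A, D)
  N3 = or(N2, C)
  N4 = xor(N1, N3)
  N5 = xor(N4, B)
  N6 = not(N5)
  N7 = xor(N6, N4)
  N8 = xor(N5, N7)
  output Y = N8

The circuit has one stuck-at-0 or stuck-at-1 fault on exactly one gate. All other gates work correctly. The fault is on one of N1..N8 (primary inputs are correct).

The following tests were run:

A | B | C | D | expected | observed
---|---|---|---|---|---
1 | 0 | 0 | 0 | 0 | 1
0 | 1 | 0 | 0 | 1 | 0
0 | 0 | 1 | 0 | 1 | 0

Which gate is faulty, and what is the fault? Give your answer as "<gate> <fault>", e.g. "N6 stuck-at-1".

N1 stuck-at-0

Fault-free values for test 1 (A=1, B=0, C=0, D=0): N1=1, N2=0, N3=0, N4=1, N5=1, N6=0, N7=1, N8=0, giving Y=0. Observed 1.
Test 1: faults giving observed 1 are {N1 stuck-at-0, N2 stuck-at-1, N3 stuck-at-1, N4 stuck-at-0, N6 stuck-at-1, N7 stuck-at-0, N8 stuck-at-1}.
Test 2 (A=0, B=1, C=0, D=0): fault-free N1=1, N2=1, N3=1, N4=0, N5=1, N6=0, N7=0, N8=1 → 1; observed 0. Eliminates N2 stuck-at-1, N3 stuck-at-1, N4 stuck-at-0, N7 stuck-at-0, N8 stuck-at-1.
Test 3 (A=0, B=0, C=1, D=0): fault-free N1=1, N2=1, N3=1, N4=0, N5=0, N6=1, N7=1, N8=1 → 1; observed 0. Eliminates N6 stuck-at-1.
Only N1 stuck-at-0 is consistent with every test.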